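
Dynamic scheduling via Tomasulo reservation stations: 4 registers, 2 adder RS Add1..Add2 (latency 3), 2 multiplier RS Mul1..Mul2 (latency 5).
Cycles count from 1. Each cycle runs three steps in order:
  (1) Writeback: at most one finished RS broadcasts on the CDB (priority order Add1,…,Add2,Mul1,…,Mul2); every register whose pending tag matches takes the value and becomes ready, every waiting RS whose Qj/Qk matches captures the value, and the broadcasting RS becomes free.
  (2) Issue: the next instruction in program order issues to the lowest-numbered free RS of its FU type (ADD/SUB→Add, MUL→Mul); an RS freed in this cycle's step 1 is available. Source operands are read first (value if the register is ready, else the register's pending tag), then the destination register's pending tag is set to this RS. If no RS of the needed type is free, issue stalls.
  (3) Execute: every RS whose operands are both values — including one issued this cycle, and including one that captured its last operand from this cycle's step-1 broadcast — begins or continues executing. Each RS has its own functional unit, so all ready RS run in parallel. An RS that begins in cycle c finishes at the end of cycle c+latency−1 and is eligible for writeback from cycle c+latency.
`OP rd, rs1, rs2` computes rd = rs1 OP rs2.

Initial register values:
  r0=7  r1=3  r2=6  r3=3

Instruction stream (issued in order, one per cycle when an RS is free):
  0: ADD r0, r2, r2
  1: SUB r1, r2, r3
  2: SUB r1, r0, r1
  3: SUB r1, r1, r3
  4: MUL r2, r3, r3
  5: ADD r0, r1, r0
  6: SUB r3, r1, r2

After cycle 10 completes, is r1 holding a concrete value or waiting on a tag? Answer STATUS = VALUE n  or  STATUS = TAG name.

STATUS = TAG Add2

c1: issue ADD r0<-Add1 | r0:Add1,r1:3,r2:6,r3:3
c2: issue SUB r1<-Add2 | r0:Add1,r1:Add2,r2:6,r3:3
c3: stall | r0:Add1,r1:Add2,r2:6,r3:3
c4: CDB Add1=12; issue SUB r1<-Add1 | r0:12,r1:Add1,r2:6,r3:3
c5: CDB Add2=3; issue SUB r1<-Add2 | r0:12,r1:Add2,r2:6,r3:3
c6: issue MUL r2<-Mul1 | r0:12,r1:Add2,r2:Mul1,r3:3
c7: stall | r0:12,r1:Add2,r2:Mul1,r3:3
c8: CDB Add1=9; issue ADD r0<-Add1 | r0:Add1,r1:Add2,r2:Mul1,r3:3
c9: stall | r0:Add1,r1:Add2,r2:Mul1,r3:3
c10: stall | r0:Add1,r1:Add2,r2:Mul1,r3:3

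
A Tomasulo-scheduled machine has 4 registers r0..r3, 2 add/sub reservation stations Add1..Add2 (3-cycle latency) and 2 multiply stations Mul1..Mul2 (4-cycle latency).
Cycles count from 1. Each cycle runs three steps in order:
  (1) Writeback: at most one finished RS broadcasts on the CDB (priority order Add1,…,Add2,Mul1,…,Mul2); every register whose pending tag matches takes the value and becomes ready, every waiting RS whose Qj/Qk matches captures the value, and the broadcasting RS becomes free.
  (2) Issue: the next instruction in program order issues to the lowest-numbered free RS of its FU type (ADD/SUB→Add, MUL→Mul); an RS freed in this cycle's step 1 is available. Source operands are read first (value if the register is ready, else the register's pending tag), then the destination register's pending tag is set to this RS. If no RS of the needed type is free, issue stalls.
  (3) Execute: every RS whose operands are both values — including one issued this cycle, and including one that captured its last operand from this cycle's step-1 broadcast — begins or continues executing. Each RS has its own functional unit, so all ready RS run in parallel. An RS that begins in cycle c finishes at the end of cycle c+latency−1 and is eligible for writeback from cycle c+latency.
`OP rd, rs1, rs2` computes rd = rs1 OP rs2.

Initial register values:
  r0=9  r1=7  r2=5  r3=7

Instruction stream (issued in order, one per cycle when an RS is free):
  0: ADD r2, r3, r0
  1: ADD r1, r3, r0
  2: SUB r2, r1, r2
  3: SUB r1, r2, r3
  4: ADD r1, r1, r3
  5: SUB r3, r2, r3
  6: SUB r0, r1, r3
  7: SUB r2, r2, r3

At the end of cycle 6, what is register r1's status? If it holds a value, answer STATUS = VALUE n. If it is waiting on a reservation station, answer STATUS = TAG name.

STATUS = TAG Add2

cycle 1: issue ADD r2<-Add1 // r0:9,r1:7,r2:Add1,r3:7
cycle 2: issue ADD r1<-Add2 // r0:9,r1:Add2,r2:Add1,r3:7
cycle 3: stall // r0:9,r1:Add2,r2:Add1,r3:7
cycle 4: CDB Add1=16; issue SUB r2<-Add1 // r0:9,r1:Add2,r2:Add1,r3:7
cycle 5: CDB Add2=16; issue SUB r1<-Add2 // r0:9,r1:Add2,r2:Add1,r3:7
cycle 6: stall // r0:9,r1:Add2,r2:Add1,r3:7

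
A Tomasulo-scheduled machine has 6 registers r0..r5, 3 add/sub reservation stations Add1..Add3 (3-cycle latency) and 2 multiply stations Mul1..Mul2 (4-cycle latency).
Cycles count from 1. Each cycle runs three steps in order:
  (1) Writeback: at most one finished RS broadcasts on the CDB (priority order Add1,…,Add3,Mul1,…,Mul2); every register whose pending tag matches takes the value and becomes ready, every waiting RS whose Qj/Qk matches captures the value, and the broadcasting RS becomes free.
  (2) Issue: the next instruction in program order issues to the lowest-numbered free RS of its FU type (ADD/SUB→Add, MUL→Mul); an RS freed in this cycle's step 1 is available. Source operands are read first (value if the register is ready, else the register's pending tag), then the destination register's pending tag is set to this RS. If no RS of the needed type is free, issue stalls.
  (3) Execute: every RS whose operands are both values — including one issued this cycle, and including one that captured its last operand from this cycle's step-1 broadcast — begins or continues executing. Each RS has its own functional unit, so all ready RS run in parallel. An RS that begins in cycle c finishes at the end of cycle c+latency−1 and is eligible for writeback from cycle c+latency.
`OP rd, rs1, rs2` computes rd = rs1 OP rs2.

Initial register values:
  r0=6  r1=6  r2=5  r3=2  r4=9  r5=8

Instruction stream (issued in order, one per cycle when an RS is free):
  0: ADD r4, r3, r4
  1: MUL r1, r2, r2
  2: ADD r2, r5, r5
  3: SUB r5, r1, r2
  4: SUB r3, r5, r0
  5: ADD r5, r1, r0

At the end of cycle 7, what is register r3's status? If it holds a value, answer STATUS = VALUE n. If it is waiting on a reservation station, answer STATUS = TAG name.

STATUS = TAG Add3

  c1: issue ADD r4<-Add1  regs: r0:6,r1:6,r2:5,r3:2,r4:Add1,r5:8
  c2: issue MUL r1<-Mul1  regs: r0:6,r1:Mul1,r2:5,r3:2,r4:Add1,r5:8
  c3: issue ADD r2<-Add2  regs: r0:6,r1:Mul1,r2:Add2,r3:2,r4:Add1,r5:8
  c4: CDB Add1=11; issue SUB r5<-Add1  regs: r0:6,r1:Mul1,r2:Add2,r3:2,r4:11,r5:Add1
  c5: issue SUB r3<-Add3  regs: r0:6,r1:Mul1,r2:Add2,r3:Add3,r4:11,r5:Add1
  c6: CDB Add2=16; issue ADD r5<-Add2  regs: r0:6,r1:Mul1,r2:16,r3:Add3,r4:11,r5:Add2
  c7: CDB Mul1=25  regs: r0:6,r1:25,r2:16,r3:Add3,r4:11,r5:Add2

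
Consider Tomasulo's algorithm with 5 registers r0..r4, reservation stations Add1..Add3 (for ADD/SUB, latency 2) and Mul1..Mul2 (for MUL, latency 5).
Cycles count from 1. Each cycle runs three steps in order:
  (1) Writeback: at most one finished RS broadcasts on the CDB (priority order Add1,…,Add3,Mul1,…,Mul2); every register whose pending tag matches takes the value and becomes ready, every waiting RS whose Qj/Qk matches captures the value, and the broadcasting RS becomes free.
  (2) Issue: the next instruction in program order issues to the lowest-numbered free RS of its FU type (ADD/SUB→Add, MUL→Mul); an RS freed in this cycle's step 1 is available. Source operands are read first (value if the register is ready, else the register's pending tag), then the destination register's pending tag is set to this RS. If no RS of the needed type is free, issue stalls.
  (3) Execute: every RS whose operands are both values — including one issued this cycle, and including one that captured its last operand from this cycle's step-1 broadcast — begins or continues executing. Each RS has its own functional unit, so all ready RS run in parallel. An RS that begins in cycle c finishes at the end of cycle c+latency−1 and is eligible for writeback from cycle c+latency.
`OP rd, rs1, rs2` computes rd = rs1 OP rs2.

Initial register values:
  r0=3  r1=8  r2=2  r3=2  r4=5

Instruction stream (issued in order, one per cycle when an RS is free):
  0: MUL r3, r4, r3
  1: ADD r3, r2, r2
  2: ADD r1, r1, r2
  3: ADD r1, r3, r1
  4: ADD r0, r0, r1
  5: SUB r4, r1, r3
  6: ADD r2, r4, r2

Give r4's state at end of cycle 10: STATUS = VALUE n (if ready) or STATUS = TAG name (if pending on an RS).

STATUS = VALUE 10

  c1: issue MUL r3<-Mul1  regs: r0:3,r1:8,r2:2,r3:Mul1,r4:5
  c2: issue ADD r3<-Add1  regs: r0:3,r1:8,r2:2,r3:Add1,r4:5
  c3: issue ADD r1<-Add2  regs: r0:3,r1:Add2,r2:2,r3:Add1,r4:5
  c4: CDB Add1=4; issue ADD r1<-Add1  regs: r0:3,r1:Add1,r2:2,r3:4,r4:5
  c5: CDB Add2=10; issue ADD r0<-Add2  regs: r0:Add2,r1:Add1,r2:2,r3:4,r4:5
  c6: CDB Mul1=10; issue SUB r4<-Add3  regs: r0:Add2,r1:Add1,r2:2,r3:4,r4:Add3
  c7: CDB Add1=14; issue ADD r2<-Add1  regs: r0:Add2,r1:14,r2:Add1,r3:4,r4:Add3
  c8: -  regs: r0:Add2,r1:14,r2:Add1,r3:4,r4:Add3
  c9: CDB Add2=17  regs: r0:17,r1:14,r2:Add1,r3:4,r4:Add3
  c10: CDB Add3=10  regs: r0:17,r1:14,r2:Add1,r3:4,r4:10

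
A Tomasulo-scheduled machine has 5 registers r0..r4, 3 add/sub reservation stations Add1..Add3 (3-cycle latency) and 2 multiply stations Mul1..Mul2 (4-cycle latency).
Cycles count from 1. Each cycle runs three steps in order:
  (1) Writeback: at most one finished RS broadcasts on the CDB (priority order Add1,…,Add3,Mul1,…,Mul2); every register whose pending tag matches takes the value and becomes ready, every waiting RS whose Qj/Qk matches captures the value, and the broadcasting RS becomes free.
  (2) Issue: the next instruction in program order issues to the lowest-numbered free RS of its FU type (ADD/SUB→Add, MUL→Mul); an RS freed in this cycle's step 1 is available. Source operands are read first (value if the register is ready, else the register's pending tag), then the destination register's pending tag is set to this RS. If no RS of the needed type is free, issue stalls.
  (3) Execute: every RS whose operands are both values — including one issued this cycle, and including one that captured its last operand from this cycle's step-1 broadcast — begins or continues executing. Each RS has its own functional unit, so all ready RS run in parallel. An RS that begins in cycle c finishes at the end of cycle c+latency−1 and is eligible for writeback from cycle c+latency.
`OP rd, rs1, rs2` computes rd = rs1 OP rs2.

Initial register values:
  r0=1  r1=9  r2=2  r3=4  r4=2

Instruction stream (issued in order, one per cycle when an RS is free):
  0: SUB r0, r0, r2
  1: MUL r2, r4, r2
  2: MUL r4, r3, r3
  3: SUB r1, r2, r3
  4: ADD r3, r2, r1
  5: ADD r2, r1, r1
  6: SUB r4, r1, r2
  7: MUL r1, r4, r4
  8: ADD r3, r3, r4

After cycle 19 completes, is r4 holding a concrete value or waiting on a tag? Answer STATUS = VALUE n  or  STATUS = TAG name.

cycle 1: issue SUB r0<-Add1 // r0:Add1,r1:9,r2:2,r3:4,r4:2
cycle 2: issue MUL r2<-Mul1 // r0:Add1,r1:9,r2:Mul1,r3:4,r4:2
cycle 3: issue MUL r4<-Mul2 // r0:Add1,r1:9,r2:Mul1,r3:4,r4:Mul2
cycle 4: CDB Add1=-1; issue SUB r1<-Add1 // r0:-1,r1:Add1,r2:Mul1,r3:4,r4:Mul2
cycle 5: issue ADD r3<-Add2 // r0:-1,r1:Add1,r2:Mul1,r3:Add2,r4:Mul2
cycle 6: CDB Mul1=4; issue ADD r2<-Add3 // r0:-1,r1:Add1,r2:Add3,r3:Add2,r4:Mul2
cycle 7: CDB Mul2=16; stall // r0:-1,r1:Add1,r2:Add3,r3:Add2,r4:16
cycle 8: stall // r0:-1,r1:Add1,r2:Add3,r3:Add2,r4:16
cycle 9: CDB Add1=0; issue SUB r4<-Add1 // r0:-1,r1:0,r2:Add3,r3:Add2,r4:Add1
cycle 10: issue MUL r1<-Mul1 // r0:-1,r1:Mul1,r2:Add3,r3:Add2,r4:Add1
cycle 11: stall // r0:-1,r1:Mul1,r2:Add3,r3:Add2,r4:Add1
cycle 12: CDB Add2=4; issue ADD r3<-Add2 // r0:-1,r1:Mul1,r2:Add3,r3:Add2,r4:Add1
cycle 13: CDB Add3=0 // r0:-1,r1:Mul1,r2:0,r3:Add2,r4:Add1
cycle 14: - // r0:-1,r1:Mul1,r2:0,r3:Add2,r4:Add1
cycle 15: - // r0:-1,r1:Mul1,r2:0,r3:Add2,r4:Add1
cycle 16: CDB Add1=0 // r0:-1,r1:Mul1,r2:0,r3:Add2,r4:0
cycle 17: - // r0:-1,r1:Mul1,r2:0,r3:Add2,r4:0
cycle 18: - // r0:-1,r1:Mul1,r2:0,r3:Add2,r4:0
cycle 19: CDB Add2=4 // r0:-1,r1:Mul1,r2:0,r3:4,r4:0

STATUS = VALUE 0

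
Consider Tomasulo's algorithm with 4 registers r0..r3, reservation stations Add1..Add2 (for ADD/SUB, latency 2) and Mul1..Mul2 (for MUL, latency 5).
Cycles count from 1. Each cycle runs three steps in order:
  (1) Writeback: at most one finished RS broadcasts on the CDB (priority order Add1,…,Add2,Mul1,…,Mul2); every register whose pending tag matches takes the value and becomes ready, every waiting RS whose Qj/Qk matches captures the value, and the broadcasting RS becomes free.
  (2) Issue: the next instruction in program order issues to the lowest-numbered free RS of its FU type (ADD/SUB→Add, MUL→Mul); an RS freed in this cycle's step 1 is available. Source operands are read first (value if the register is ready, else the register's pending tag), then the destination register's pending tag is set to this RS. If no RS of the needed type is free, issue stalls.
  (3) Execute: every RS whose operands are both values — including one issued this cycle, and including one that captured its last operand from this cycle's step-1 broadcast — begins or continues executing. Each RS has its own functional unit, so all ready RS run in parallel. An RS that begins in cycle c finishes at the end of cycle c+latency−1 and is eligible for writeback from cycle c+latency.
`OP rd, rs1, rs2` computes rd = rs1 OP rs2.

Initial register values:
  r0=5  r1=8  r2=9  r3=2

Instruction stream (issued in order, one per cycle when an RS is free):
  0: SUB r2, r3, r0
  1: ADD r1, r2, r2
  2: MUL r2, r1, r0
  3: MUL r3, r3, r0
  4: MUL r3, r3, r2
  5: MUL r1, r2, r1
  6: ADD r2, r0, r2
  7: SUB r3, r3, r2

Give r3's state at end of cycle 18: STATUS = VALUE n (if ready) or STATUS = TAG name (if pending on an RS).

  c1: issue SUB r2<-Add1  regs: r0:5,r1:8,r2:Add1,r3:2
  c2: issue ADD r1<-Add2  regs: r0:5,r1:Add2,r2:Add1,r3:2
  c3: CDB Add1=-3; issue MUL r2<-Mul1  regs: r0:5,r1:Add2,r2:Mul1,r3:2
  c4: issue MUL r3<-Mul2  regs: r0:5,r1:Add2,r2:Mul1,r3:Mul2
  c5: CDB Add2=-6; stall  regs: r0:5,r1:-6,r2:Mul1,r3:Mul2
  c6: stall  regs: r0:5,r1:-6,r2:Mul1,r3:Mul2
  c7: stall  regs: r0:5,r1:-6,r2:Mul1,r3:Mul2
  c8: stall  regs: r0:5,r1:-6,r2:Mul1,r3:Mul2
  c9: CDB Mul2=10; issue MUL r3<-Mul2  regs: r0:5,r1:-6,r2:Mul1,r3:Mul2
  c10: CDB Mul1=-30; issue MUL r1<-Mul1  regs: r0:5,r1:Mul1,r2:-30,r3:Mul2
  c11: issue ADD r2<-Add1  regs: r0:5,r1:Mul1,r2:Add1,r3:Mul2
  c12: issue SUB r3<-Add2  regs: r0:5,r1:Mul1,r2:Add1,r3:Add2
  c13: CDB Add1=-25  regs: r0:5,r1:Mul1,r2:-25,r3:Add2
  c14: -  regs: r0:5,r1:Mul1,r2:-25,r3:Add2
  c15: CDB Mul1=180  regs: r0:5,r1:180,r2:-25,r3:Add2
  c16: CDB Mul2=-300  regs: r0:5,r1:180,r2:-25,r3:Add2
  c17: -  regs: r0:5,r1:180,r2:-25,r3:Add2
  c18: CDB Add2=-275  regs: r0:5,r1:180,r2:-25,r3:-275

STATUS = VALUE -275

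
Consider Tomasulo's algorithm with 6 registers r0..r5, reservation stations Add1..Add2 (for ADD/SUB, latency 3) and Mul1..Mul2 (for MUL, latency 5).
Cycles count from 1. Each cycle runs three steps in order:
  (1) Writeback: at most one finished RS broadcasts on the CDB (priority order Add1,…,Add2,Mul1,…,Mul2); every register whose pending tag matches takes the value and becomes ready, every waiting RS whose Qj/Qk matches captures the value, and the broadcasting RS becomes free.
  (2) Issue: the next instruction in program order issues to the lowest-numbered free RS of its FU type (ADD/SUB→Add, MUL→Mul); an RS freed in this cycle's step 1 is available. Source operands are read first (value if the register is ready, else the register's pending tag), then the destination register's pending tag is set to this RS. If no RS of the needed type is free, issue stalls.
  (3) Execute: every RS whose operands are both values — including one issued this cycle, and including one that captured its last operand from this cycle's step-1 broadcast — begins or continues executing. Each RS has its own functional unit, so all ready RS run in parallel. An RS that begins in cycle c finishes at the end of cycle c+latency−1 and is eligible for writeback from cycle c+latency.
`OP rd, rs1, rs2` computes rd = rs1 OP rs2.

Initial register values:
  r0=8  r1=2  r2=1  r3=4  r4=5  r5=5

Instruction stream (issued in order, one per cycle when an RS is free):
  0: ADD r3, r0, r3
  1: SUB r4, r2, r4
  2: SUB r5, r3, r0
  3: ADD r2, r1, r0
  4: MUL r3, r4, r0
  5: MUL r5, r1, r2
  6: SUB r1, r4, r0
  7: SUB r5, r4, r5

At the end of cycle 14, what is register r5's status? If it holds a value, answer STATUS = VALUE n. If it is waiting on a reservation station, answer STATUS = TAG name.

STATUS = TAG Add2

  c1: issue ADD r3<-Add1  regs: r0:8,r1:2,r2:1,r3:Add1,r4:5,r5:5
  c2: issue SUB r4<-Add2  regs: r0:8,r1:2,r2:1,r3:Add1,r4:Add2,r5:5
  c3: stall  regs: r0:8,r1:2,r2:1,r3:Add1,r4:Add2,r5:5
  c4: CDB Add1=12; issue SUB r5<-Add1  regs: r0:8,r1:2,r2:1,r3:12,r4:Add2,r5:Add1
  c5: CDB Add2=-4; issue ADD r2<-Add2  regs: r0:8,r1:2,r2:Add2,r3:12,r4:-4,r5:Add1
  c6: issue MUL r3<-Mul1  regs: r0:8,r1:2,r2:Add2,r3:Mul1,r4:-4,r5:Add1
  c7: CDB Add1=4; issue MUL r5<-Mul2  regs: r0:8,r1:2,r2:Add2,r3:Mul1,r4:-4,r5:Mul2
  c8: CDB Add2=10; issue SUB r1<-Add1  regs: r0:8,r1:Add1,r2:10,r3:Mul1,r4:-4,r5:Mul2
  c9: issue SUB r5<-Add2  regs: r0:8,r1:Add1,r2:10,r3:Mul1,r4:-4,r5:Add2
  c10: -  regs: r0:8,r1:Add1,r2:10,r3:Mul1,r4:-4,r5:Add2
  c11: CDB Add1=-12  regs: r0:8,r1:-12,r2:10,r3:Mul1,r4:-4,r5:Add2
  c12: CDB Mul1=-32  regs: r0:8,r1:-12,r2:10,r3:-32,r4:-4,r5:Add2
  c13: CDB Mul2=20  regs: r0:8,r1:-12,r2:10,r3:-32,r4:-4,r5:Add2
  c14: -  regs: r0:8,r1:-12,r2:10,r3:-32,r4:-4,r5:Add2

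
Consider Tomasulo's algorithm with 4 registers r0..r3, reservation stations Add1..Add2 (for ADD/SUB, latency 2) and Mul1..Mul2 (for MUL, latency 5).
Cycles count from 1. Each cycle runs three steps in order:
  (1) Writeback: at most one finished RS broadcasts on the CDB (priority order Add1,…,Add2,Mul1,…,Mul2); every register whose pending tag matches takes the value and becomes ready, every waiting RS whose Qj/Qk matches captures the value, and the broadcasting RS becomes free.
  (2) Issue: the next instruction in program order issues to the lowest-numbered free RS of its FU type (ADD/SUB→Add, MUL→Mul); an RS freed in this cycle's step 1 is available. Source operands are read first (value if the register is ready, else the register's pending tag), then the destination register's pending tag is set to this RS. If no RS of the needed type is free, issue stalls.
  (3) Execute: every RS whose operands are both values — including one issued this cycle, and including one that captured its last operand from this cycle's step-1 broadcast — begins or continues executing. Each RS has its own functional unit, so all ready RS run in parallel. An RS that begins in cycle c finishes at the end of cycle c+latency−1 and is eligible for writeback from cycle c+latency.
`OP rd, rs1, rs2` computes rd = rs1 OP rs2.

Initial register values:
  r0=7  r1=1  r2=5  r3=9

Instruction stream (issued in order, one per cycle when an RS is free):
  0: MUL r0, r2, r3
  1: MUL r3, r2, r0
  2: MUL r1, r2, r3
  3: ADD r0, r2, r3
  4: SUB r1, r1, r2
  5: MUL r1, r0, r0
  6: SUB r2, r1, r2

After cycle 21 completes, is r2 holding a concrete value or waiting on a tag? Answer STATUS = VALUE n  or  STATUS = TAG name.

cycle 1: issue MUL r0<-Mul1 // r0:Mul1,r1:1,r2:5,r3:9
cycle 2: issue MUL r3<-Mul2 // r0:Mul1,r1:1,r2:5,r3:Mul2
cycle 3: stall // r0:Mul1,r1:1,r2:5,r3:Mul2
cycle 4: stall // r0:Mul1,r1:1,r2:5,r3:Mul2
cycle 5: stall // r0:Mul1,r1:1,r2:5,r3:Mul2
cycle 6: CDB Mul1=45; issue MUL r1<-Mul1 // r0:45,r1:Mul1,r2:5,r3:Mul2
cycle 7: issue ADD r0<-Add1 // r0:Add1,r1:Mul1,r2:5,r3:Mul2
cycle 8: issue SUB r1<-Add2 // r0:Add1,r1:Add2,r2:5,r3:Mul2
cycle 9: stall // r0:Add1,r1:Add2,r2:5,r3:Mul2
cycle 10: stall // r0:Add1,r1:Add2,r2:5,r3:Mul2
cycle 11: CDB Mul2=225; issue MUL r1<-Mul2 // r0:Add1,r1:Mul2,r2:5,r3:225
cycle 12: stall // r0:Add1,r1:Mul2,r2:5,r3:225
cycle 13: CDB Add1=230; issue SUB r2<-Add1 // r0:230,r1:Mul2,r2:Add1,r3:225
cycle 14: - // r0:230,r1:Mul2,r2:Add1,r3:225
cycle 15: - // r0:230,r1:Mul2,r2:Add1,r3:225
cycle 16: CDB Mul1=1125 // r0:230,r1:Mul2,r2:Add1,r3:225
cycle 17: - // r0:230,r1:Mul2,r2:Add1,r3:225
cycle 18: CDB Add2=1120 // r0:230,r1:Mul2,r2:Add1,r3:225
cycle 19: CDB Mul2=52900 // r0:230,r1:52900,r2:Add1,r3:225
cycle 20: - // r0:230,r1:52900,r2:Add1,r3:225
cycle 21: CDB Add1=52895 // r0:230,r1:52900,r2:52895,r3:225

STATUS = VALUE 52895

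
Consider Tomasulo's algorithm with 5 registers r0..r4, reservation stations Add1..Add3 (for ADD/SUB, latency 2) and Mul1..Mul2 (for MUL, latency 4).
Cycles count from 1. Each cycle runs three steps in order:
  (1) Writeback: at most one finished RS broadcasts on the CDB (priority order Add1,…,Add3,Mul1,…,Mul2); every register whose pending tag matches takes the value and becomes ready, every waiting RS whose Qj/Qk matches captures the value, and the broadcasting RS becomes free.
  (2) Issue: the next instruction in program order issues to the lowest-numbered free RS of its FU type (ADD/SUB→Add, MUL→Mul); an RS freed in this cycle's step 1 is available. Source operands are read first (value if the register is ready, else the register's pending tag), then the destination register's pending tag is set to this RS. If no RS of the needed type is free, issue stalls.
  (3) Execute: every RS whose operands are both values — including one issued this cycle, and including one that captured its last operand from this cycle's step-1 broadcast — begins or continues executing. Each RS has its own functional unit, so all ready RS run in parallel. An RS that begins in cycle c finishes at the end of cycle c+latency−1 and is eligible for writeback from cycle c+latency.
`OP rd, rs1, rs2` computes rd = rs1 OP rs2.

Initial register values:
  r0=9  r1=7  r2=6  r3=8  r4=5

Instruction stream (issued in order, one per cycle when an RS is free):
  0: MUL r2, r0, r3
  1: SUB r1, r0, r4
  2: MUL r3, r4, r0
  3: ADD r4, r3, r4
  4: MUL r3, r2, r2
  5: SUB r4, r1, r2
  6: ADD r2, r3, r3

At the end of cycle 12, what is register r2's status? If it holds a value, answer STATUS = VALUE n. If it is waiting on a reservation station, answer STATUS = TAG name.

STATUS = VALUE 10368

c1: issue MUL r2<-Mul1 | r0:9,r1:7,r2:Mul1,r3:8,r4:5
c2: issue SUB r1<-Add1 | r0:9,r1:Add1,r2:Mul1,r3:8,r4:5
c3: issue MUL r3<-Mul2 | r0:9,r1:Add1,r2:Mul1,r3:Mul2,r4:5
c4: CDB Add1=4; issue ADD r4<-Add1 | r0:9,r1:4,r2:Mul1,r3:Mul2,r4:Add1
c5: CDB Mul1=72; issue MUL r3<-Mul1 | r0:9,r1:4,r2:72,r3:Mul1,r4:Add1
c6: issue SUB r4<-Add2 | r0:9,r1:4,r2:72,r3:Mul1,r4:Add2
c7: CDB Mul2=45; issue ADD r2<-Add3 | r0:9,r1:4,r2:Add3,r3:Mul1,r4:Add2
c8: CDB Add2=-68 | r0:9,r1:4,r2:Add3,r3:Mul1,r4:-68
c9: CDB Add1=50 | r0:9,r1:4,r2:Add3,r3:Mul1,r4:-68
c10: CDB Mul1=5184 | r0:9,r1:4,r2:Add3,r3:5184,r4:-68
c11: - | r0:9,r1:4,r2:Add3,r3:5184,r4:-68
c12: CDB Add3=10368 | r0:9,r1:4,r2:10368,r3:5184,r4:-68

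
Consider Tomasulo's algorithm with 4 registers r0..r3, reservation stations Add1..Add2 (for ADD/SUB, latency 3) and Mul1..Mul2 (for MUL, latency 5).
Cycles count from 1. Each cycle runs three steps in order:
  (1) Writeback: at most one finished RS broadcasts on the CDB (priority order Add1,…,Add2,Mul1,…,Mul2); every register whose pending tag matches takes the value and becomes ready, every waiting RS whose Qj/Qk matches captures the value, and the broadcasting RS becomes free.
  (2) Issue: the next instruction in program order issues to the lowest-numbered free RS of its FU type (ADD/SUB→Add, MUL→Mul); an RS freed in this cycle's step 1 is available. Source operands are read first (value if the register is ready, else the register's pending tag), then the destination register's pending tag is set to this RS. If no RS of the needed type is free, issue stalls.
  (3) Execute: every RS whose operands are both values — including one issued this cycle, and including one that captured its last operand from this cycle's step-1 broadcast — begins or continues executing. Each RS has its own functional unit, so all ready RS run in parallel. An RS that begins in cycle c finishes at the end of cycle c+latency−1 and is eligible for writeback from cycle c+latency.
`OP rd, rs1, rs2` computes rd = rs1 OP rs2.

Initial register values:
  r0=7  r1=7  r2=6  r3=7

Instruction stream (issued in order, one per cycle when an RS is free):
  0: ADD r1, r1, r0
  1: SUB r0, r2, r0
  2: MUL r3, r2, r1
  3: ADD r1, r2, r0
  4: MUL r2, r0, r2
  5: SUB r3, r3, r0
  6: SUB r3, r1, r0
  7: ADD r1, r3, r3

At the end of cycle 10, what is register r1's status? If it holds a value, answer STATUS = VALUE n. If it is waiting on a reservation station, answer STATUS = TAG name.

cycle 1: issue ADD r1<-Add1 // r0:7,r1:Add1,r2:6,r3:7
cycle 2: issue SUB r0<-Add2 // r0:Add2,r1:Add1,r2:6,r3:7
cycle 3: issue MUL r3<-Mul1 // r0:Add2,r1:Add1,r2:6,r3:Mul1
cycle 4: CDB Add1=14; issue ADD r1<-Add1 // r0:Add2,r1:Add1,r2:6,r3:Mul1
cycle 5: CDB Add2=-1; issue MUL r2<-Mul2 // r0:-1,r1:Add1,r2:Mul2,r3:Mul1
cycle 6: issue SUB r3<-Add2 // r0:-1,r1:Add1,r2:Mul2,r3:Add2
cycle 7: stall // r0:-1,r1:Add1,r2:Mul2,r3:Add2
cycle 8: CDB Add1=5; issue SUB r3<-Add1 // r0:-1,r1:5,r2:Mul2,r3:Add1
cycle 9: CDB Mul1=84; stall // r0:-1,r1:5,r2:Mul2,r3:Add1
cycle 10: CDB Mul2=-6; stall // r0:-1,r1:5,r2:-6,r3:Add1

STATUS = VALUE 5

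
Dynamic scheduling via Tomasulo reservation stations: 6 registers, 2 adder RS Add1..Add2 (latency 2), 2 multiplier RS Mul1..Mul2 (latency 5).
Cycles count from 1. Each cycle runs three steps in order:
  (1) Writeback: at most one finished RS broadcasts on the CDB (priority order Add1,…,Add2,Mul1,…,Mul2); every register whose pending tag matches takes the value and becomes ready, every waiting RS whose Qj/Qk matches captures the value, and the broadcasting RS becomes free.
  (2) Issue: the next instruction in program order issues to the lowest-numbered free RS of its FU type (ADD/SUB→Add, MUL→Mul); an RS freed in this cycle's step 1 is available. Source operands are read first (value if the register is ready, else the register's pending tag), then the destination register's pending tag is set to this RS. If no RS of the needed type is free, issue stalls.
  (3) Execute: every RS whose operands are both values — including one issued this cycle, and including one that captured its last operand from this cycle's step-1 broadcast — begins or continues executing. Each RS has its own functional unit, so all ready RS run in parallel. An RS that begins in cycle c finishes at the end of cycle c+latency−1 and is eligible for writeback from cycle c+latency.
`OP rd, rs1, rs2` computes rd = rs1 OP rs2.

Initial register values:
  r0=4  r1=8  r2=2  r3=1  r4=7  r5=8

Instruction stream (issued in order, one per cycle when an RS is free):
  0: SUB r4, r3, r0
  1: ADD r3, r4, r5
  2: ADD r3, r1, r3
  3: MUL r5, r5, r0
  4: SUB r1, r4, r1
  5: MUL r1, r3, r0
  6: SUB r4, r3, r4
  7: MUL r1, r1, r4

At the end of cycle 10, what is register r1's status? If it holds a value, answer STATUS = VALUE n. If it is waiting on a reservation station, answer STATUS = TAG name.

STATUS = TAG Mul1

cycle 1: issue SUB r4<-Add1 // r0:4,r1:8,r2:2,r3:1,r4:Add1,r5:8
cycle 2: issue ADD r3<-Add2 // r0:4,r1:8,r2:2,r3:Add2,r4:Add1,r5:8
cycle 3: CDB Add1=-3; issue ADD r3<-Add1 // r0:4,r1:8,r2:2,r3:Add1,r4:-3,r5:8
cycle 4: issue MUL r5<-Mul1 // r0:4,r1:8,r2:2,r3:Add1,r4:-3,r5:Mul1
cycle 5: CDB Add2=5; issue SUB r1<-Add2 // r0:4,r1:Add2,r2:2,r3:Add1,r4:-3,r5:Mul1
cycle 6: issue MUL r1<-Mul2 // r0:4,r1:Mul2,r2:2,r3:Add1,r4:-3,r5:Mul1
cycle 7: CDB Add1=13; issue SUB r4<-Add1 // r0:4,r1:Mul2,r2:2,r3:13,r4:Add1,r5:Mul1
cycle 8: CDB Add2=-11; stall // r0:4,r1:Mul2,r2:2,r3:13,r4:Add1,r5:Mul1
cycle 9: CDB Add1=16; stall // r0:4,r1:Mul2,r2:2,r3:13,r4:16,r5:Mul1
cycle 10: CDB Mul1=32; issue MUL r1<-Mul1 // r0:4,r1:Mul1,r2:2,r3:13,r4:16,r5:32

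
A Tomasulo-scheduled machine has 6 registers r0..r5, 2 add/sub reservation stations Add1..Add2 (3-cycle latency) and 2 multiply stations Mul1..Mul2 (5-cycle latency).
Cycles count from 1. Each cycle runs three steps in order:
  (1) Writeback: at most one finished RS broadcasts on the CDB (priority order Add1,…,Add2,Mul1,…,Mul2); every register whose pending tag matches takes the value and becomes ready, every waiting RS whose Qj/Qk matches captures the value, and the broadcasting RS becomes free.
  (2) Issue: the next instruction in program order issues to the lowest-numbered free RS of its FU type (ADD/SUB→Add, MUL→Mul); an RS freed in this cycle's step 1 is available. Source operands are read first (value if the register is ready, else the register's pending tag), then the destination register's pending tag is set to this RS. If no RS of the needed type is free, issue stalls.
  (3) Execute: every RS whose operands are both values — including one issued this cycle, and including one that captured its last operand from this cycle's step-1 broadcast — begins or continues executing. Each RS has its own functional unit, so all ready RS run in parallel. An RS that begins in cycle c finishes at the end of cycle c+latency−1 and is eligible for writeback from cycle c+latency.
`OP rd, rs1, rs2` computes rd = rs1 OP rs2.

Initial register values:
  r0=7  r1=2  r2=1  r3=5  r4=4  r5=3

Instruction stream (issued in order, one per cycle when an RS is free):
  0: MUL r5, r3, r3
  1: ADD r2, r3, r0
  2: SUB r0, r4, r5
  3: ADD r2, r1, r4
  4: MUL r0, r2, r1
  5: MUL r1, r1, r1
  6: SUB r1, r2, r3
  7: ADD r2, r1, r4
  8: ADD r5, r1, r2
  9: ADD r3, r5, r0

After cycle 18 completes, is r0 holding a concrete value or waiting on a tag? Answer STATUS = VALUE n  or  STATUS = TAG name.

  c1: issue MUL r5<-Mul1  regs: r0:7,r1:2,r2:1,r3:5,r4:4,r5:Mul1
  c2: issue ADD r2<-Add1  regs: r0:7,r1:2,r2:Add1,r3:5,r4:4,r5:Mul1
  c3: issue SUB r0<-Add2  regs: r0:Add2,r1:2,r2:Add1,r3:5,r4:4,r5:Mul1
  c4: stall  regs: r0:Add2,r1:2,r2:Add1,r3:5,r4:4,r5:Mul1
  c5: CDB Add1=12; issue ADD r2<-Add1  regs: r0:Add2,r1:2,r2:Add1,r3:5,r4:4,r5:Mul1
  c6: CDB Mul1=25; issue MUL r0<-Mul1  regs: r0:Mul1,r1:2,r2:Add1,r3:5,r4:4,r5:25
  c7: issue MUL r1<-Mul2  regs: r0:Mul1,r1:Mul2,r2:Add1,r3:5,r4:4,r5:25
  c8: CDB Add1=6; issue SUB r1<-Add1  regs: r0:Mul1,r1:Add1,r2:6,r3:5,r4:4,r5:25
  c9: CDB Add2=-21; issue ADD r2<-Add2  regs: r0:Mul1,r1:Add1,r2:Add2,r3:5,r4:4,r5:25
  c10: stall  regs: r0:Mul1,r1:Add1,r2:Add2,r3:5,r4:4,r5:25
  c11: CDB Add1=1; issue ADD r5<-Add1  regs: r0:Mul1,r1:1,r2:Add2,r3:5,r4:4,r5:Add1
  c12: CDB Mul2=4; stall  regs: r0:Mul1,r1:1,r2:Add2,r3:5,r4:4,r5:Add1
  c13: CDB Mul1=12; stall  regs: r0:12,r1:1,r2:Add2,r3:5,r4:4,r5:Add1
  c14: CDB Add2=5; issue ADD r3<-Add2  regs: r0:12,r1:1,r2:5,r3:Add2,r4:4,r5:Add1
  c15: -  regs: r0:12,r1:1,r2:5,r3:Add2,r4:4,r5:Add1
  c16: -  regs: r0:12,r1:1,r2:5,r3:Add2,r4:4,r5:Add1
  c17: CDB Add1=6  regs: r0:12,r1:1,r2:5,r3:Add2,r4:4,r5:6
  c18: -  regs: r0:12,r1:1,r2:5,r3:Add2,r4:4,r5:6

STATUS = VALUE 12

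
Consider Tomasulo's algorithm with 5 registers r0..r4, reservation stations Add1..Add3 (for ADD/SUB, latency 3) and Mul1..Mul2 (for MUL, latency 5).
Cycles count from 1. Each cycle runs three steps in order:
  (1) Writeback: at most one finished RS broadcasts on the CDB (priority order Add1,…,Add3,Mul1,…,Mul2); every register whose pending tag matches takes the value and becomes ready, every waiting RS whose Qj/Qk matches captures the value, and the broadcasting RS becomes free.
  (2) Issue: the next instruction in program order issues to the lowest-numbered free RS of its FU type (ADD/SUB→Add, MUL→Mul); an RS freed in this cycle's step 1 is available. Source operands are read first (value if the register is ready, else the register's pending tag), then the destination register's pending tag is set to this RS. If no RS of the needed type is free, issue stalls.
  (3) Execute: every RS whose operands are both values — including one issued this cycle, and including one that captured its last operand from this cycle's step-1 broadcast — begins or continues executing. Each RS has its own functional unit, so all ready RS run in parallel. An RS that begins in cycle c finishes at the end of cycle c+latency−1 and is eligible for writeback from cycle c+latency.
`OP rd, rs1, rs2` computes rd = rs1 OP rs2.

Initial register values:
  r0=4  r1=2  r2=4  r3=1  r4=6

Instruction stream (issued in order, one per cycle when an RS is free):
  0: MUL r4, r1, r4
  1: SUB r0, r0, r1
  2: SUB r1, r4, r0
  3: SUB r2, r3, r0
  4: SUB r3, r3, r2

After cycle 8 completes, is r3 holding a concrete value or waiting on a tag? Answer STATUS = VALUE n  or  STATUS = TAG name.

STATUS = TAG Add1

c1: issue MUL r4<-Mul1 | r0:4,r1:2,r2:4,r3:1,r4:Mul1
c2: issue SUB r0<-Add1 | r0:Add1,r1:2,r2:4,r3:1,r4:Mul1
c3: issue SUB r1<-Add2 | r0:Add1,r1:Add2,r2:4,r3:1,r4:Mul1
c4: issue SUB r2<-Add3 | r0:Add1,r1:Add2,r2:Add3,r3:1,r4:Mul1
c5: CDB Add1=2; issue SUB r3<-Add1 | r0:2,r1:Add2,r2:Add3,r3:Add1,r4:Mul1
c6: CDB Mul1=12 | r0:2,r1:Add2,r2:Add3,r3:Add1,r4:12
c7: - | r0:2,r1:Add2,r2:Add3,r3:Add1,r4:12
c8: CDB Add3=-1 | r0:2,r1:Add2,r2:-1,r3:Add1,r4:12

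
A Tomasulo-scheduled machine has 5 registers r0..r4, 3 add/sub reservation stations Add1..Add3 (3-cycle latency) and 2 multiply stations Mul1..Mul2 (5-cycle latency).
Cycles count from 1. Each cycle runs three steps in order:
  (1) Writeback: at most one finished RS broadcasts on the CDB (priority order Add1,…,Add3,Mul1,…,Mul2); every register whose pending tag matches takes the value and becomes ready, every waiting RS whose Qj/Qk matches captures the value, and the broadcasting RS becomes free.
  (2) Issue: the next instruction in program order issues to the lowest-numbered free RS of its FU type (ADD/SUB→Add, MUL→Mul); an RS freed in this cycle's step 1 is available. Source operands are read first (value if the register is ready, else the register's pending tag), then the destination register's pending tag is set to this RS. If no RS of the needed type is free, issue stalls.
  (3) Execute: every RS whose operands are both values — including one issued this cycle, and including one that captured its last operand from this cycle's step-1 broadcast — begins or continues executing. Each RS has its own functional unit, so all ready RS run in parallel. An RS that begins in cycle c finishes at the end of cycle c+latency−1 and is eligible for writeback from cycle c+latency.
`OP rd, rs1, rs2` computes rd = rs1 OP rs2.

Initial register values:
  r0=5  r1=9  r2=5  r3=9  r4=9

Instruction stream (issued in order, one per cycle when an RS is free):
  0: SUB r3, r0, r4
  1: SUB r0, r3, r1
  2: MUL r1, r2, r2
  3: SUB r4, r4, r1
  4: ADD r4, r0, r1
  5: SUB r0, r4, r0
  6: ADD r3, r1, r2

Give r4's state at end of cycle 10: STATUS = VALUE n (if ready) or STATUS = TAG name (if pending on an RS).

STATUS = TAG Add3

  c1: issue SUB r3<-Add1  regs: r0:5,r1:9,r2:5,r3:Add1,r4:9
  c2: issue SUB r0<-Add2  regs: r0:Add2,r1:9,r2:5,r3:Add1,r4:9
  c3: issue MUL r1<-Mul1  regs: r0:Add2,r1:Mul1,r2:5,r3:Add1,r4:9
  c4: CDB Add1=-4; issue SUB r4<-Add1  regs: r0:Add2,r1:Mul1,r2:5,r3:-4,r4:Add1
  c5: issue ADD r4<-Add3  regs: r0:Add2,r1:Mul1,r2:5,r3:-4,r4:Add3
  c6: stall  regs: r0:Add2,r1:Mul1,r2:5,r3:-4,r4:Add3
  c7: CDB Add2=-13; issue SUB r0<-Add2  regs: r0:Add2,r1:Mul1,r2:5,r3:-4,r4:Add3
  c8: CDB Mul1=25; stall  regs: r0:Add2,r1:25,r2:5,r3:-4,r4:Add3
  c9: stall  regs: r0:Add2,r1:25,r2:5,r3:-4,r4:Add3
  c10: stall  regs: r0:Add2,r1:25,r2:5,r3:-4,r4:Add3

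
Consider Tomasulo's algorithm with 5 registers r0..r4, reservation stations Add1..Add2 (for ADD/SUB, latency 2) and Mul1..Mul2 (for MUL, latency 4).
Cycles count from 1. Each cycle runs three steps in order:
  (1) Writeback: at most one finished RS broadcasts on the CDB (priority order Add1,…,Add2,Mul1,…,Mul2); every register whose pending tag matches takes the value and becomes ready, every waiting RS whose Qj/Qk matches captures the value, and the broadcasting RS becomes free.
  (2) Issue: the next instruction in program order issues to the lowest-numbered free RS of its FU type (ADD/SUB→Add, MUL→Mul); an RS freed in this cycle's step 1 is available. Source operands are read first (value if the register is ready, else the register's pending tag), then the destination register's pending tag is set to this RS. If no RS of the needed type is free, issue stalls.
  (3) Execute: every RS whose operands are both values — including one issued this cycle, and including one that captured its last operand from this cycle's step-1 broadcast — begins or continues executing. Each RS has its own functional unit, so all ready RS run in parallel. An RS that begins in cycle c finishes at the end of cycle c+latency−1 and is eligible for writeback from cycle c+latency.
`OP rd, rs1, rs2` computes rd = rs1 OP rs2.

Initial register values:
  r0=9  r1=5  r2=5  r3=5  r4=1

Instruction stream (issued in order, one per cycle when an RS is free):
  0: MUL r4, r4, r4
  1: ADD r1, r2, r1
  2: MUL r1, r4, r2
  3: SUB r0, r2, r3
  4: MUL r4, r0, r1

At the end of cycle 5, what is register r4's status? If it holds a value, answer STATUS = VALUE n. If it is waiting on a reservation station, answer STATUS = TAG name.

c1: issue MUL r4<-Mul1 | r0:9,r1:5,r2:5,r3:5,r4:Mul1
c2: issue ADD r1<-Add1 | r0:9,r1:Add1,r2:5,r3:5,r4:Mul1
c3: issue MUL r1<-Mul2 | r0:9,r1:Mul2,r2:5,r3:5,r4:Mul1
c4: CDB Add1=10; issue SUB r0<-Add1 | r0:Add1,r1:Mul2,r2:5,r3:5,r4:Mul1
c5: CDB Mul1=1; issue MUL r4<-Mul1 | r0:Add1,r1:Mul2,r2:5,r3:5,r4:Mul1

STATUS = TAG Mul1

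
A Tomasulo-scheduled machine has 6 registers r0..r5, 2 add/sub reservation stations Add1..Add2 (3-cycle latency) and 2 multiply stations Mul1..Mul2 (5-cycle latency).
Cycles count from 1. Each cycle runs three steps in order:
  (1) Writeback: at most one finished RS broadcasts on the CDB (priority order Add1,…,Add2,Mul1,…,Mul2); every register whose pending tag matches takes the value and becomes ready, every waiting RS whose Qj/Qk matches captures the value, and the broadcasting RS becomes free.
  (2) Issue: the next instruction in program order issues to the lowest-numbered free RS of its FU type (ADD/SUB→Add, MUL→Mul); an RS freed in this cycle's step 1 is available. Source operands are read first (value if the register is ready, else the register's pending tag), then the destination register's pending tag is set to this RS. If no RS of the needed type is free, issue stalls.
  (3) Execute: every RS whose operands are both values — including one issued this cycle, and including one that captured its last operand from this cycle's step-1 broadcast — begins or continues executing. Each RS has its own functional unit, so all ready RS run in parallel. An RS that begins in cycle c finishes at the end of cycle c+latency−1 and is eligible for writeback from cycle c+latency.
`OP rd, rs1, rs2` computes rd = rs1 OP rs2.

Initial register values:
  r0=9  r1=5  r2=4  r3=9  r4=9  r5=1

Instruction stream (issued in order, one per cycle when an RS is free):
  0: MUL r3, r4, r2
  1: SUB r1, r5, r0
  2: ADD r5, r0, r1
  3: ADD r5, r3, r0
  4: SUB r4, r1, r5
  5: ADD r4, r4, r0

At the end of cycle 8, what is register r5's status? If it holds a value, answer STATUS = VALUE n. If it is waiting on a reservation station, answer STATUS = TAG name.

STATUS = TAG Add1

  c1: issue MUL r3<-Mul1  regs: r0:9,r1:5,r2:4,r3:Mul1,r4:9,r5:1
  c2: issue SUB r1<-Add1  regs: r0:9,r1:Add1,r2:4,r3:Mul1,r4:9,r5:1
  c3: issue ADD r5<-Add2  regs: r0:9,r1:Add1,r2:4,r3:Mul1,r4:9,r5:Add2
  c4: stall  regs: r0:9,r1:Add1,r2:4,r3:Mul1,r4:9,r5:Add2
  c5: CDB Add1=-8; issue ADD r5<-Add1  regs: r0:9,r1:-8,r2:4,r3:Mul1,r4:9,r5:Add1
  c6: CDB Mul1=36; stall  regs: r0:9,r1:-8,r2:4,r3:36,r4:9,r5:Add1
  c7: stall  regs: r0:9,r1:-8,r2:4,r3:36,r4:9,r5:Add1
  c8: CDB Add2=1; issue SUB r4<-Add2  regs: r0:9,r1:-8,r2:4,r3:36,r4:Add2,r5:Add1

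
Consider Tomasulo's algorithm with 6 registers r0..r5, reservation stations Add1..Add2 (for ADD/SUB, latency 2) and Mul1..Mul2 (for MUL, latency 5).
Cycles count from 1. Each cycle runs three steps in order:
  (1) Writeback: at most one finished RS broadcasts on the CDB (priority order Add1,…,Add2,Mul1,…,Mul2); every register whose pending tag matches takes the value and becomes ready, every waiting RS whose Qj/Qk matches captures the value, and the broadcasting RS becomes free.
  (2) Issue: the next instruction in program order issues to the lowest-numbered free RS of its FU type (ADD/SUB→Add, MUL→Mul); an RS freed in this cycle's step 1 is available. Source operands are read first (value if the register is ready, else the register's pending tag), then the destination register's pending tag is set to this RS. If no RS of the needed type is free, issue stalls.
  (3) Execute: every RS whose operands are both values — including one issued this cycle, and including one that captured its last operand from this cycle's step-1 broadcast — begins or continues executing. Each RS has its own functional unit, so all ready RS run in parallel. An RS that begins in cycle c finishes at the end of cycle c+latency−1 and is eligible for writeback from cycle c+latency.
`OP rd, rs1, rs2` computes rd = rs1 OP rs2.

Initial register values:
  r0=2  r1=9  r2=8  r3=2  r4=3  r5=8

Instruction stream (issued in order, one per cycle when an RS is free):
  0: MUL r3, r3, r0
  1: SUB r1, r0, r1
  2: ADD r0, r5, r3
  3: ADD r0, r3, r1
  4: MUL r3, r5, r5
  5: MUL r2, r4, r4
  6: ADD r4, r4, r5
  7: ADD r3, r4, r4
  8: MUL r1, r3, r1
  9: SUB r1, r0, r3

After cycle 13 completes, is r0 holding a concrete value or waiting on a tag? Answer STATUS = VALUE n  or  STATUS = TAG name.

c1: issue MUL r3<-Mul1 | r0:2,r1:9,r2:8,r3:Mul1,r4:3,r5:8
c2: issue SUB r1<-Add1 | r0:2,r1:Add1,r2:8,r3:Mul1,r4:3,r5:8
c3: issue ADD r0<-Add2 | r0:Add2,r1:Add1,r2:8,r3:Mul1,r4:3,r5:8
c4: CDB Add1=-7; issue ADD r0<-Add1 | r0:Add1,r1:-7,r2:8,r3:Mul1,r4:3,r5:8
c5: issue MUL r3<-Mul2 | r0:Add1,r1:-7,r2:8,r3:Mul2,r4:3,r5:8
c6: CDB Mul1=4; issue MUL r2<-Mul1 | r0:Add1,r1:-7,r2:Mul1,r3:Mul2,r4:3,r5:8
c7: stall | r0:Add1,r1:-7,r2:Mul1,r3:Mul2,r4:3,r5:8
c8: CDB Add1=-3; issue ADD r4<-Add1 | r0:-3,r1:-7,r2:Mul1,r3:Mul2,r4:Add1,r5:8
c9: CDB Add2=12; issue ADD r3<-Add2 | r0:-3,r1:-7,r2:Mul1,r3:Add2,r4:Add1,r5:8
c10: CDB Add1=11; stall | r0:-3,r1:-7,r2:Mul1,r3:Add2,r4:11,r5:8
c11: CDB Mul1=9; issue MUL r1<-Mul1 | r0:-3,r1:Mul1,r2:9,r3:Add2,r4:11,r5:8
c12: CDB Add2=22; issue SUB r1<-Add1 | r0:-3,r1:Add1,r2:9,r3:22,r4:11,r5:8
c13: CDB Mul2=64 | r0:-3,r1:Add1,r2:9,r3:22,r4:11,r5:8

STATUS = VALUE -3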